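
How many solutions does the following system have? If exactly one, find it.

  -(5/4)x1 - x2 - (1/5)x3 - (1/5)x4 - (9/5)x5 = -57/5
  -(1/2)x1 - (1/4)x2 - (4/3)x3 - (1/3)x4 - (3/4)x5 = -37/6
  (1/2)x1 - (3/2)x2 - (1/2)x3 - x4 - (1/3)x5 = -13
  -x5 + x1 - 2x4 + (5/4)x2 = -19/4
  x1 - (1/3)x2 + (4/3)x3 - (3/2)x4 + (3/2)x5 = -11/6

Row-reduce the augmented matrix:
R1 ← R1 / (-5/4).
R2 ← R2 + 1/2·R1.
R3 ← R3 − 1/2·R1.
R4 ← R4 − 1·R1.
R5 ← R5 − 1·R1.
R2 ← R2 / (3/20).
R1 ← R1 − 4/5·R2.
R3 ← R3 + 19/10·R2.
R4 ← R4 − 9/20·R2.
R5 ← R5 + 17/15·R2.
R3 ← R3 / (-1481/90).
R1 ← R1 − 308/45·R3.
R2 ← R2 + 376/45·R3.
R4 ← R4 − 18/5·R3.
R5 ← R5 + 224/27·R3.
R4 ← R4 / (-3463/1481).
R1 ← R1 + 404/1481·R4.
R2 ← R2 − 724/1481·R4.
R3 ← R3 − 386/1481·R4.
R5 ← R5 + 12545/8886·R4.
R5 ← R5 / (539597/249336).
R1 ← R1 − 13657/10389·R5.
R2 ← R2 + 302/10389·R5.
R3 ← R3 + 1453/6926·R5.
R4 ← R4 − 15779/13852·R5.
Reading off the reduced rows gives x1 = 0, x2 = 5, x3 = 1, x4 = 4, x5 = 3.

x1 = 0, x2 = 5, x3 = 1, x4 = 4, x5 = 3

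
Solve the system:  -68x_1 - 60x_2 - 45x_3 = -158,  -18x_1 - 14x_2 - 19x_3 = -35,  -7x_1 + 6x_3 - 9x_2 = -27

Row-reduce:
R1 ← R1 / (-68).
R2 ← R2 + 18·R1.
R3 ← R3 + 7·R1.
R2 ← R2 / (32/17).
R1 ← R1 − 15/17·R2.
R3 ← R3 + 48/17·R2.
Row 3 reduces to 0 = -1/2, a contradiction. The system is inconsistent.

no solution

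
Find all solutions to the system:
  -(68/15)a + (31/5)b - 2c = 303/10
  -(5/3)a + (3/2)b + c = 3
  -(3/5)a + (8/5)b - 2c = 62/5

no solution

Row-reduce:
R1 ← R1 / (-68/15).
R2 ← R2 + 5/3·R1.
R3 ← R3 + 3/5·R1.
R2 ← R2 / (-53/68).
R1 ← R1 + 93/68·R2.
R3 ← R3 − 53/68·R2.
Row 3 reduces to 0 = 1/4, a contradiction. The system is inconsistent.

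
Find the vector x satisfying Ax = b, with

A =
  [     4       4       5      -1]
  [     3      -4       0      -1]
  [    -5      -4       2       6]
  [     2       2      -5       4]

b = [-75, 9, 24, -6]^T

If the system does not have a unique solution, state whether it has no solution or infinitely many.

x_1 = -6, x_2 = -6, x_3 = -6, x_4 = -3

Row-reduce the augmented matrix:
R1 ← R1 / (4).
R2 ← R2 − 3·R1.
R3 ← R3 + 5·R1.
R4 ← R4 − 2·R1.
R2 ← R2 / (-7).
R1 ← R1 − 1·R2.
R3 ← R3 − 1·R2.
R3 ← R3 / (54/7).
R1 ← R1 − 5/7·R3.
R2 ← R2 − 15/28·R3.
R4 ← R4 + 15/2·R3.
R4 ← R4 / (109/12).
R1 ← R1 + 13/18·R4.
R2 ← R2 + 7/24·R4.
R3 ← R3 − 11/18·R4.
Reading off the reduced rows gives x_1 = -6, x_2 = -6, x_3 = -6, x_4 = -3.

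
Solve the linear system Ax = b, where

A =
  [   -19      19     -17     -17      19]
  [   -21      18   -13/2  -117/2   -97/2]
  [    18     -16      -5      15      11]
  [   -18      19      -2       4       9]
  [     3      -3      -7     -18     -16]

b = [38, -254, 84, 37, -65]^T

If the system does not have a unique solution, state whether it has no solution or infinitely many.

Row-reduce:
R1 ← R1 / (-19).
R2 ← R2 + 21·R1.
R3 ← R3 − 18·R1.
R4 ← R4 + 18·R1.
R5 ← R5 − 3·R1.
R2 ← R2 / (-3).
R1 ← R1 + 1·R2.
R3 ← R3 − 2·R2.
R4 ← R4 − 1·R2.
R3 ← R3 / (-736/57).
R1 ← R1 + 365/114·R3.
R2 ← R2 + 467/114·R3.
R4 ← R4 − 2075/114·R3.
R5 ← R5 + 184/19·R3.
R4 ← R4 / (-11779/368).
R1 ← R1 − 7717/368·R4.
R2 ← R2 − 8091/368·R4.
R3 ← R3 − 393/184·R4.
Row 5 reduces to 0 = -1, a contradiction. The system is inconsistent.

no solution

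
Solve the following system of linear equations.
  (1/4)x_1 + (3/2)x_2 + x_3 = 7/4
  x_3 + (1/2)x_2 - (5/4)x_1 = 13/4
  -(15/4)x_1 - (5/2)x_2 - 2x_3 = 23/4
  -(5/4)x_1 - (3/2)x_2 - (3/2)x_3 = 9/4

no solution

Row-reduce:
R1 ← R1 / (1/4).
R2 ← R2 + 5/4·R1.
R3 ← R3 + 15/4·R1.
R4 ← R4 + 5/4·R1.
R2 ← R2 / (8).
R1 ← R1 − 6·R2.
R3 ← R3 − 20·R2.
R4 ← R4 − 6·R2.
R3 ← R3 / (-2).
R1 ← R1 + 1/2·R3.
R2 ← R2 − 3/4·R3.
R4 ← R4 + 1·R3.
Row 4 reduces to 0 = 1, a contradiction. The system is inconsistent.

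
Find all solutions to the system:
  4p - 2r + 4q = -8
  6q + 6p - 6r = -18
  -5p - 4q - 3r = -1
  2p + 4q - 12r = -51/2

no solution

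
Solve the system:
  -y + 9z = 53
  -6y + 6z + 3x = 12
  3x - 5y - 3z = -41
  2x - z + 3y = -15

x = -6, y = 1, z = 6

Row-reduce the augmented matrix:
Swap R1 and R2.
R1 ← R1 / (3).
R3 ← R3 − 3·R1.
R4 ← R4 − 2·R1.
R2 ← R2 / (-1).
R1 ← R1 + 2·R2.
R3 ← R3 − 1·R2.
R4 ← R4 − 7·R2.
Swap R3 and R4.
R3 ← R3 / (58).
R1 ← R1 + 16·R3.
R2 ← R2 + 9·R3.
R4 reduces to 0 = 0, so the extra equation is consistent.
Reading off the reduced rows gives x = -6, y = 1, z = 6.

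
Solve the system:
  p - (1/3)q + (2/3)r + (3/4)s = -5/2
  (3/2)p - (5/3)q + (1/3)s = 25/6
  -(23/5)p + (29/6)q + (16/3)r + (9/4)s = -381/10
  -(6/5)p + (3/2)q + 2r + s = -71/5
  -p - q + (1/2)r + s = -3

no solution

Row-reduce:
R2 ← R2 − 3/2·R1.
R3 ← R3 + 23/5·R1.
R4 ← R4 + 6/5·R1.
R5 ← R5 + 1·R1.
R2 ← R2 / (-7/6).
R1 ← R1 + 1/3·R2.
R3 ← R3 − 33/10·R2.
R4 ← R4 − 11/10·R2.
R5 ← R5 + 4/3·R2.
R3 ← R3 / (39/7).
R1 ← R1 − 20/21·R3.
R2 ← R2 − 6/7·R3.
R4 ← R4 − 13/7·R3.
R5 ← R5 − 97/42·R3.
Swap R4 and R5.
R4 ← R4 / (1269/1040).
R1 ← R1 − 5/13·R4.
R2 ← R2 − 19/130·R4.
R3 ← R3 − 323/520·R4.
Row 5 reduces to 0 = -2/3, a contradiction. The system is inconsistent.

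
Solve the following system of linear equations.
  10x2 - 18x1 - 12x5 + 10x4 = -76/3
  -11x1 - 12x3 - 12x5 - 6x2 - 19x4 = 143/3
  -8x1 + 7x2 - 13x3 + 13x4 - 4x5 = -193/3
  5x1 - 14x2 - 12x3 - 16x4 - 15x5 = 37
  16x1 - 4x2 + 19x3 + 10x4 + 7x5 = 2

x1 = -1, x2 = -5/3, x3 = 2, x4 = -8/3, x5 = 0

Row-reduce the augmented matrix:
R1 ← R1 / (-18).
R2 ← R2 + 11·R1.
R3 ← R3 + 8·R1.
R4 ← R4 − 5·R1.
R5 ← R5 − 16·R1.
R2 ← R2 / (-109/9).
R1 ← R1 + 5/9·R2.
R3 ← R3 − 23/9·R2.
R4 ← R4 + 101/9·R2.
R5 ← R5 − 44/9·R2.
R3 ← R3 / (-1693/109).
R1 ← R1 − 60/109·R3.
R2 ← R2 − 108/109·R3.
R4 ← R4 + 96/109·R3.
R5 ← R5 − 1543/109·R3.
R4 ← R4 / (16695/1693).
R1 ← R1 − 1205/1693·R4.
R2 ← R2 − 3862/1693·R4.
R3 ← R3 + 355/1693·R4.
R5 ← R5 − 19843/1693·R4.
R5 ← R5 / (3032/265).
R1 ← R1 − 101/53·R5.
R2 ← R2 − 968/265·R5.
R3 ← R3 + 17/53·R5.
R4 ← R4 + 377/265·R5.
Reading off the reduced rows gives x1 = -1, x2 = -5/3, x3 = 2, x4 = -8/3, x5 = 0.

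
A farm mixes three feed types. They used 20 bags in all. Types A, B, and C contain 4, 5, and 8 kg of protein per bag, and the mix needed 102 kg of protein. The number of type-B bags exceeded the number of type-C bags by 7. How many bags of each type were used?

type-A bags: 7, type-B bags: 10, type-C bags: 3

Let a = type-A bags, b = type-B bags, c = type-C bags.
  a + c + b = 20
  5b + 8c + 4a = 102
  b - c = 7
Row-reduce the augmented matrix:
R2 ← R2 − 4·R1.
R1 ← R1 − 1·R2.
R3 ← R3 − 1·R2.
R3 ← R3 / (-5).
R1 ← R1 + 3·R3.
R2 ← R2 − 4·R3.
Reading off the reduced rows gives a = 7, b = 10, c = 3.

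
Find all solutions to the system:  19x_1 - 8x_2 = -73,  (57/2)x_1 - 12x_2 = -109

no solution

Row-reduce:
R1 ← R1 / (19).
R2 ← R2 − 57/2·R1.
Row 2 reduces to 0 = 1/2, a contradiction. The system is inconsistent.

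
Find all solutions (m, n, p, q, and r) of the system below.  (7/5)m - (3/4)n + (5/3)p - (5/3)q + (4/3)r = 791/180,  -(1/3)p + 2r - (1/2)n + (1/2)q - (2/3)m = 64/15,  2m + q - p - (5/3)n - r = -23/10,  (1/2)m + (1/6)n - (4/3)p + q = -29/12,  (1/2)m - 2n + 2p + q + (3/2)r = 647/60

m = -1/2, n = -1, p = 5/2, q = 4/3, r = 9/5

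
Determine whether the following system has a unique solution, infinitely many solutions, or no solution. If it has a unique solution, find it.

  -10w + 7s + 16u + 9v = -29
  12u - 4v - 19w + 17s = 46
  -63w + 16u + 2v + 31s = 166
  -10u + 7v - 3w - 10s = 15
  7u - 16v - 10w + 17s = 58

no solution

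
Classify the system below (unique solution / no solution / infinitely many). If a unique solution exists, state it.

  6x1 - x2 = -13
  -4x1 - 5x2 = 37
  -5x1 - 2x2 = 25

Row-reduce the augmented matrix:
R1 ← R1 / (6).
R2 ← R2 + 4·R1.
R3 ← R3 + 5·R1.
R2 ← R2 / (-17/3).
R1 ← R1 + 1/6·R2.
R3 ← R3 + 17/6·R2.
R3 reduces to 0 = 0, so the extra equation is consistent.
Reading off the reduced rows gives x1 = -3, x2 = -5.

x1 = -3, x2 = -5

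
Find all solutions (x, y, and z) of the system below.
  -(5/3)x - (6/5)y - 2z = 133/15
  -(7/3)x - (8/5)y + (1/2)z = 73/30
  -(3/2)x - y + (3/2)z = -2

Row-reduce:
R1 ← R1 / (-5/3).
R2 ← R2 + 7/3·R1.
R3 ← R3 + 3/2·R1.
R2 ← R2 / (2/25).
R1 ← R1 − 18/25·R2.
R3 ← R3 − 2/25·R2.
Rank is 2 with 3 unknowns, leaving z free.

infinitely many solutions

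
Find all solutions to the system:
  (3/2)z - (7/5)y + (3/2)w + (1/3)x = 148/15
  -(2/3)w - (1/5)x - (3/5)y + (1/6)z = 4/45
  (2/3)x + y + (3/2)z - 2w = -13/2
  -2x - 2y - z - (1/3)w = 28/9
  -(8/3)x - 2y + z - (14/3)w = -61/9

x = 1/2, y = -3, z = 1, w = 8/3

Row-reduce the augmented matrix:
R1 ← R1 / (1/3).
R2 ← R2 + 1/5·R1.
R3 ← R3 − 2/3·R1.
R4 ← R4 + 2·R1.
R5 ← R5 + 8/3·R1.
R2 ← R2 / (-36/25).
R1 ← R1 + 21/5·R2.
R3 ← R3 − 19/5·R2.
R4 ← R4 + 52/5·R2.
R5 ← R5 + 66/5·R2.
R3 ← R3 / (71/54).
R1 ← R1 − 25/18·R3.
R2 ← R2 + 20/27·R3.
R4 ← R4 − 8/27·R3.
R5 ← R5 − 29/9·R3.
R4 ← R4 / (3395/426).
R1 ← R1 − 600/71·R4.
R2 ← R2 + 1495/568·R4.
R3 ← R3 + 947/284·R4.
R5 ← R5 − 3395/213·R4.
R5 reduces to 0 = 0, so the extra equation is consistent.
Reading off the reduced rows gives x = 1/2, y = -3, z = 1, w = 8/3.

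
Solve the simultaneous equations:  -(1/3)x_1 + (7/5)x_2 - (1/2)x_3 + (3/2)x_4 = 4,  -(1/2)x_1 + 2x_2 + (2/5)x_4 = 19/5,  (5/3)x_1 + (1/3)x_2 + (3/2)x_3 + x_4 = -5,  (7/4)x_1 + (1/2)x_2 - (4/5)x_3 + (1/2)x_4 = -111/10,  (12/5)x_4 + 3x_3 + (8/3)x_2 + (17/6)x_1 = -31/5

x_1 = -6, x_2 = 0, x_3 = 2, x_4 = 2

Row-reduce the augmented matrix:
R1 ← R1 / (-1/3).
R2 ← R2 + 1/2·R1.
R3 ← R3 − 5/3·R1.
R4 ← R4 − 7/4·R1.
R5 ← R5 − 17/6·R1.
R2 ← R2 / (-1/10).
R1 ← R1 + 21/5·R2.
R3 ← R3 − 22/3·R2.
R4 ← R4 − 157/20·R2.
R5 ← R5 − 437/30·R2.
R3 ← R3 / (54).
R1 ← R1 + 30·R3.
R2 ← R2 + 15/2·R3.
R4 ← R4 − 1109/20·R3.
R5 ← R5 − 108·R3.
R4 ← R4 / (-40621/6480).
R1 ← R1 − 689/270·R4.
R2 ← R2 − 181/216·R4.
R3 ← R3 + 763/324·R4.
R5 reduces to 0 = 0, so the extra equation is consistent.
Reading off the reduced rows gives x_1 = -6, x_2 = 0, x_3 = 2, x_4 = 2.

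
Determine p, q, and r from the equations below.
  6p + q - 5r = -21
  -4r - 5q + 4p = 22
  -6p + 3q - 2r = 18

p = -5, q = -6, r = -3

Row-reduce the augmented matrix:
R1 ← R1 / (6).
R2 ← R2 − 4·R1.
R3 ← R3 + 6·R1.
R2 ← R2 / (-17/3).
R1 ← R1 − 1/6·R2.
R3 ← R3 − 4·R2.
R3 ← R3 / (-127/17).
R1 ← R1 + 29/34·R3.
R2 ← R2 − 2/17·R3.
Reading off the reduced rows gives p = -5, q = -6, r = -3.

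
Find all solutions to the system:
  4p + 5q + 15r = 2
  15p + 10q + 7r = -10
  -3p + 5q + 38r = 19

no solution

Row-reduce:
R1 ← R1 / (4).
R2 ← R2 − 15·R1.
R3 ← R3 + 3·R1.
R2 ← R2 / (-35/4).
R1 ← R1 − 5/4·R2.
R3 ← R3 − 35/4·R2.
Row 3 reduces to 0 = 3, a contradiction. The system is inconsistent.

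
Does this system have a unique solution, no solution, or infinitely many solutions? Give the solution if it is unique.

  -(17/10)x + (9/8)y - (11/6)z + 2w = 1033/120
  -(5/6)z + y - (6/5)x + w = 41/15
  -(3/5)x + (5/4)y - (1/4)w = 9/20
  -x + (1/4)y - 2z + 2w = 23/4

no solution

Row-reduce:
R1 ← R1 / (-17/10).
R2 ← R2 + 6/5·R1.
R3 ← R3 + 3/5·R1.
R4 ← R4 + 1·R1.
R2 ← R2 / (7/34).
R1 ← R1 + 45/68·R2.
R3 ← R3 − 29/34·R2.
R4 ← R4 + 7/17·R2.
R3 ← R3 / (-53/42).
R1 ← R1 − 215/84·R3.
R2 ← R2 − 47/21·R3.
Row 4 reduces to 0 = -6, a contradiction. The system is inconsistent.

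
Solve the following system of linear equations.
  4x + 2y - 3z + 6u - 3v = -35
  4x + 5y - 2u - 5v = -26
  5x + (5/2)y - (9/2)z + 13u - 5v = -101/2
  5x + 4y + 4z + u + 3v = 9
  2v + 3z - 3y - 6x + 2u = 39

infinitely many solutions

Row-reduce:
R1 ← R1 / (4).
R2 ← R2 − 4·R1.
R3 ← R3 − 5·R1.
R4 ← R4 − 5·R1.
R5 ← R5 + 6·R1.
R2 ← R2 / (3).
R1 ← R1 − 1/2·R2.
R4 ← R4 − 3/2·R2.
R3 ← R3 / (-3/4).
R1 ← R1 + 5/4·R3.
R2 ← R2 − 1·R3.
R4 ← R4 − 25/4·R3.
R5 ← R5 + 3/2·R3.
R4 ← R4 / (130/3).
R1 ← R1 + 19/3·R4.
R2 ← R2 − 14/3·R4.
R3 ← R3 + 22/3·R4.
Rank is 4 with 5 unknowns, leaving v free.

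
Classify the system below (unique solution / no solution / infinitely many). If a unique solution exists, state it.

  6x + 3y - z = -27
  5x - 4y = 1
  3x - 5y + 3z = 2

Row-reduce the augmented matrix:
R1 ← R1 / (6).
R2 ← R2 − 5·R1.
R3 ← R3 − 3·R1.
R2 ← R2 / (-13/2).
R1 ← R1 − 1/2·R2.
R3 ← R3 + 13/2·R2.
R3 ← R3 / (8/3).
R1 ← R1 + 4/39·R3.
R2 ← R2 + 5/39·R3.
Reading off the reduced rows gives x = -3, y = -4, z = -3.

x = -3, y = -4, z = -3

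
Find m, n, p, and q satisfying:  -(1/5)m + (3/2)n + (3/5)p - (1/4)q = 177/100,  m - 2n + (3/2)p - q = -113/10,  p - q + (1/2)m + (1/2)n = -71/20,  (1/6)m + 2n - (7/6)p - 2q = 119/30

Row-reduce the augmented matrix:
R1 ← R1 / (-1/5).
R2 ← R2 − 1·R1.
R3 ← R3 − 1/2·R1.
R4 ← R4 − 1/6·R1.
R2 ← R2 / (11/2).
R1 ← R1 + 15/2·R2.
R3 ← R3 − 17/4·R2.
R4 ← R4 − 13/4·R2.
R3 ← R3 / (-43/44).
R1 ← R1 − 69/22·R3.
R2 ← R2 − 9/11·R3.
R4 ← R4 + 439/132·R3.
R4 ← R4 / (-653/516).
R1 ← R1 + 125/86·R4.
R2 ← R2 + 27/86·R4.
R3 ← R3 + 5/43·R4.
Reading off the reduced rows gives m = -2/5, n = 5/2, p = -13/5, q = 2.

m = -2/5, n = 5/2, p = -13/5, q = 2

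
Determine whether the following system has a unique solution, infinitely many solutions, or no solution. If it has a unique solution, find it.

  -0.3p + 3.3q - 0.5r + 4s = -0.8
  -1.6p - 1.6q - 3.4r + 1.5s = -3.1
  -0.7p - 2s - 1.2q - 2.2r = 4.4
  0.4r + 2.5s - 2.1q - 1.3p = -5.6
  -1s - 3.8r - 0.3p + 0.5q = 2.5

p = -6, q = 3, r = 1, s = -3

Row-reduce the augmented matrix:
R1 ← R1 / (-3/10).
R2 ← R2 + 8/5·R1.
R3 ← R3 + 7/10·R1.
R4 ← R4 + 13/10·R1.
R5 ← R5 + 3/10·R1.
R2 ← R2 / (-96/5).
R1 ← R1 + 11·R2.
R3 ← R3 + 89/10·R2.
R4 ← R4 + 82/5·R2.
R5 ← R5 + 14/5·R2.
R3 ← R3 / (-1997/2880).
R1 ← R1 − 601/288·R3.
R2 ← R2 − 11/288·R3.
R4 ← R4 − 2299/720·R3.
R5 ← R5 + 2299/720·R3.
R4 ← R4 / (-61873/7988).
R1 ← R1 + 16795/1997·R4.
R2 ← R2 − 3655/3994·R4.
R3 ← R3 − 12325/3994·R4.
R5 ← R5 − 61873/7988·R4.
R5 reduces to 0 = 0, so the extra equation is consistent.
Reading off the reduced rows gives p = -6, q = 3, r = 1, s = -3.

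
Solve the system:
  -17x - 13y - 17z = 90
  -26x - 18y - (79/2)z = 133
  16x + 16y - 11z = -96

no solution

Row-reduce:
R1 ← R1 / (-17).
R2 ← R2 + 26·R1.
R3 ← R3 − 16·R1.
R2 ← R2 / (32/17).
R1 ← R1 − 13/17·R2.
R3 ← R3 − 64/17·R2.
Row 3 reduces to 0 = -2, a contradiction. The system is inconsistent.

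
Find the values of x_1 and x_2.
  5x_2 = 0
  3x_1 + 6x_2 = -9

Row-reduce the augmented matrix:
Swap R1 and R2.
R1 ← R1 / (3).
R2 ← R2 / (5).
R1 ← R1 − 2·R2.
Reading off the reduced rows gives x_1 = -3, x_2 = 0.

x_1 = -3, x_2 = 0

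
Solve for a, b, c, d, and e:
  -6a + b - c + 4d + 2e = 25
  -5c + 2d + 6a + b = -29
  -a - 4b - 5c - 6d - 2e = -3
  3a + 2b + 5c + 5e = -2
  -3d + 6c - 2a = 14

Row-reduce the augmented matrix:
R1 ← R1 / (-6).
R2 ← R2 − 6·R1.
R3 ← R3 + 1·R1.
R4 ← R4 − 3·R1.
R5 ← R5 + 2·R1.
R2 ← R2 / (2).
R1 ← R1 + 1/6·R2.
R3 ← R3 + 25/6·R2.
R4 ← R4 − 5/2·R2.
R5 ← R5 + 1/3·R2.
R3 ← R3 / (-52/3).
R1 ← R1 + 1/3·R3.
R2 ← R2 + 3·R3.
R4 ← R4 − 12·R3.
R5 ← R5 − 16/3·R3.
R4 ← R4 / (-19/13).
R1 ← R1 + 29/104·R4.
R2 ← R2 − 207/104·R4.
R3 ← R3 + 35/104·R4.
R5 ← R5 + 20/13·R4.
R5 ← R5 / (-91/19).
R1 ← R1 + 169/152·R5.
R2 ← R2 − 1091/152·R5.
R3 ← R3 + 183/152·R5.
R4 ← R4 + 62/19·R5.
Reading off the reduced rows gives a = -4, b = 0, c = 1, d = 0, e = 1.

a = -4, b = 0, c = 1, d = 0, e = 1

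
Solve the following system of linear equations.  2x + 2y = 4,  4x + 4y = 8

infinitely many solutions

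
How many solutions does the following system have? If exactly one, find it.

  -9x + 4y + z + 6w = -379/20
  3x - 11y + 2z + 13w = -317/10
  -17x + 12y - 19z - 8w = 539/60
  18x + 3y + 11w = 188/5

Row-reduce the augmented matrix:
R1 ← R1 / (-9).
R2 ← R2 − 3·R1.
R3 ← R3 + 17·R1.
R4 ← R4 − 18·R1.
R2 ← R2 / (-29/3).
R1 ← R1 + 4/9·R2.
R3 ← R3 − 40/9·R2.
R4 ← R4 − 11·R2.
R3 ← R3 / (-1724/87).
R1 ← R1 + 19/87·R3.
R2 ← R2 + 7/29·R3.
R4 ← R4 − 135/29·R3.
R4 ← R4 / (32021/862).
R1 ← R1 + 1051/862·R4.
R2 ← R2 + 1207/862·R4.
R3 ← R3 − 541/862·R4.
Reading off the reduced rows gives x = 7/3, y = 11/5, z = -3/4, w = -1.

x = 7/3, y = 11/5, z = -3/4, w = -1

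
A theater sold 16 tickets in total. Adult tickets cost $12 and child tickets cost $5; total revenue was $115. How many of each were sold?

Let a = adult tickets, c = child tickets.
  a + c = 16
  5c + 12a = 115
From equation 1: a = 16 − c.
Substitute into equation 2 and solve: c = 11.
Then a = 5.

adult tickets: 5, child tickets: 11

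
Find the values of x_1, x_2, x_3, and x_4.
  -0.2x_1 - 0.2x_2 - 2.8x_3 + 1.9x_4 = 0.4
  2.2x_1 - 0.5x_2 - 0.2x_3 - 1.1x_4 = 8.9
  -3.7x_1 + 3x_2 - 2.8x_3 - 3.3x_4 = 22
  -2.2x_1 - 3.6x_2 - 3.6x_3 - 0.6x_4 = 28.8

Row-reduce the augmented matrix:
R1 ← R1 / (-1/5).
R2 ← R2 − 11/5·R1.
R3 ← R3 + 37/10·R1.
R4 ← R4 + 11/5·R1.
R2 ← R2 / (-27/10).
R1 ← R1 − 1·R2.
R3 ← R3 − 67/10·R2.
R4 ← R4 + 7/5·R2.
R3 ← R3 / (-754/27).
R1 ← R1 − 68/27·R3.
R2 ← R2 − 310/27·R3.
R4 ← R4 − 5842/135·R3.
R4 ← R4 / (-573483/37700).
R1 ← R1 + 2268/1885·R4.
R2 ← R2 + 4435/1508·R4.
R3 ← R3 + 5769/15080·R4.
Reading off the reduced rows gives x_1 = 0, x_2 = -3, x_3 = -4, x_4 = -6.

x_1 = 0, x_2 = -3, x_3 = -4, x_4 = -6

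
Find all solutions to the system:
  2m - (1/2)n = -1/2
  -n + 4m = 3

Row-reduce:
R1 ← R1 / (2).
R2 ← R2 − 4·R1.
Row 2 reduces to 0 = 4, a contradiction. The system is inconsistent.

no solution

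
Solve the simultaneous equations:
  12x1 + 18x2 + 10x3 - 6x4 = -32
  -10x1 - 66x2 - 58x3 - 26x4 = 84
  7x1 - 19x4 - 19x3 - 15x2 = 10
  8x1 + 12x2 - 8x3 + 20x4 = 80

Row-reduce:
R1 ← R1 / (12).
R2 ← R2 + 10·R1.
R3 ← R3 − 7·R1.
R4 ← R4 − 8·R1.
R2 ← R2 / (-51).
R1 ← R1 − 3/2·R2.
R3 ← R3 + 51/2·R2.
Swap R3 and R4.
R3 ← R3 / (-44/3).
R1 ← R1 + 32/51·R3.
R2 ← R2 − 149/153·R3.
Rank is 3 with 4 unknowns, leaving x4 free.

infinitely many solutions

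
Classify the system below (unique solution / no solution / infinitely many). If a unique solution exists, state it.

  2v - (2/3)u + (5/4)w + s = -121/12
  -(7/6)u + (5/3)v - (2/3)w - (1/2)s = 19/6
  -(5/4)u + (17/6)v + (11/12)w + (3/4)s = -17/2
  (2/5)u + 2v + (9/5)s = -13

infinitely many solutions

Row-reduce:
R1 ← R1 / (-2/3).
R2 ← R2 + 7/6·R1.
R3 ← R3 + 5/4·R1.
R4 ← R4 − 2/5·R1.
R2 ← R2 / (-11/6).
R1 ← R1 + 3·R2.
R3 ← R3 + 11/12·R2.
R4 ← R4 − 16/5·R2.
Swap R3 and R4.
R3 ← R3 / (-931/220).
R1 ← R1 − 123/44·R3.
R2 ← R2 − 137/88·R3.
Rank is 3 with 4 unknowns, leaving s free.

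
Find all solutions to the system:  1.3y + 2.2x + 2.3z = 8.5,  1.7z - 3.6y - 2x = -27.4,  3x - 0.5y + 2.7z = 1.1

x = 3, y = 5, z = -2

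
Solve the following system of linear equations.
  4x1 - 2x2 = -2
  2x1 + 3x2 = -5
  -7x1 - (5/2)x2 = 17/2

Row-reduce:
R1 ← R1 / (4).
R2 ← R2 − 2·R1.
R3 ← R3 + 7·R1.
R2 ← R2 / (4).
R1 ← R1 + 1/2·R2.
R3 ← R3 + 6·R2.
Row 3 reduces to 0 = -1, a contradiction. The system is inconsistent.

no solution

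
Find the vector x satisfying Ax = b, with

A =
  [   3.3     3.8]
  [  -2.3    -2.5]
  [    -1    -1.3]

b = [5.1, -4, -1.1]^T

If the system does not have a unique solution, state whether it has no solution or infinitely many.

x_1 = 5, x_2 = -3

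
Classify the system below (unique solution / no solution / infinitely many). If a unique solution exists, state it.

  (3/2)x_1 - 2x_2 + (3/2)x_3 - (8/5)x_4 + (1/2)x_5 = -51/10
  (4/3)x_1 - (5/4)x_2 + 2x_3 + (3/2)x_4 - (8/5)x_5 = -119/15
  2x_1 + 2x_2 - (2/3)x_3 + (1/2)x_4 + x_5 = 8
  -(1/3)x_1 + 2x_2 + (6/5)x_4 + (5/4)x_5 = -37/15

infinitely many solutions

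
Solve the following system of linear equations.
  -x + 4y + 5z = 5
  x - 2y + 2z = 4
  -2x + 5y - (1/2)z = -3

no solution

Row-reduce:
R1 ← R1 / (-1).
R2 ← R2 − 1·R1.
R3 ← R3 + 2·R1.
R2 ← R2 / (2).
R1 ← R1 + 4·R2.
R3 ← R3 + 3·R2.
Row 3 reduces to 0 = 1/2, a contradiction. The system is inconsistent.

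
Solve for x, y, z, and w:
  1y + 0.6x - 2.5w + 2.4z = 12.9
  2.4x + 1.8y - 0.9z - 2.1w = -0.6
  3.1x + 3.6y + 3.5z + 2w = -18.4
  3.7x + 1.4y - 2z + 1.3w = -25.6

x = -5, y = 1, z = 1, w = -5

Row-reduce the augmented matrix:
R1 ← R1 / (3/5).
R2 ← R2 − 12/5·R1.
R3 ← R3 − 31/10·R1.
R4 ← R4 − 37/10·R1.
R2 ← R2 / (-11/5).
R1 ← R1 − 5/3·R2.
R3 ← R3 + 47/30·R2.
R4 ← R4 + 143/30·R2.
R3 ← R3 / (-313/220).
R1 ← R1 + 87/22·R3.
R2 ← R2 − 105/22·R3.
R4 ← R4 − 119/20·R3.
R4 ← R4 / (60183/1565).
R1 ← R1 + 7514/313·R4.
R2 ← R2 − 17263/626·R4.
R3 ← R3 + 2044/313·R4.
Reading off the reduced rows gives x = -5, y = 1, z = 1, w = -5.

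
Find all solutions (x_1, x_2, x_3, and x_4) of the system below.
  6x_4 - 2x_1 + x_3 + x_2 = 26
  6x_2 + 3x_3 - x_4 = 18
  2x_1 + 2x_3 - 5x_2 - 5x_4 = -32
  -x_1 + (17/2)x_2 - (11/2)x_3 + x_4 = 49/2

no solution

Row-reduce:
R1 ← R1 / (-2).
R3 ← R3 − 2·R1.
R4 ← R4 + 1·R1.
R2 ← R2 / (6).
R1 ← R1 + 1/2·R2.
R3 ← R3 + 4·R2.
R4 ← R4 − 8·R2.
R3 ← R3 / (5).
R1 ← R1 + 1/4·R3.
R2 ← R2 − 1/2·R3.
R4 ← R4 + 10·R3.
Row 4 reduces to 0 = -1/2, a contradiction. The system is inconsistent.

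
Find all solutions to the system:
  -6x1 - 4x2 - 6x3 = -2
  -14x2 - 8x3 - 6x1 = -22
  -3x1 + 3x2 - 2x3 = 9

Row-reduce:
R1 ← R1 / (-6).
R2 ← R2 + 6·R1.
R3 ← R3 + 3·R1.
R2 ← R2 / (-10).
R1 ← R1 − 2/3·R2.
R3 ← R3 − 5·R2.
Rank is 2 with 3 unknowns, leaving x3 free.

infinitely many solutions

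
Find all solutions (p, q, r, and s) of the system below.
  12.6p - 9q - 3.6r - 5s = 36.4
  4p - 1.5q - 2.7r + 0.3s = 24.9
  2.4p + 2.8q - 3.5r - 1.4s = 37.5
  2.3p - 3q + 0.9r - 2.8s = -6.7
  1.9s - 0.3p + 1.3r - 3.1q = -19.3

p = 6, q = 5, r = -3, s = 1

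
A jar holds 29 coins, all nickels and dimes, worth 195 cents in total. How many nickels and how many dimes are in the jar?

Let n = nickels, d = dimes.
  n + d = 29
  5n + 10d = 195
From equation 1: n = 29 − d.
Substitute into equation 2 and solve: d = 10.
Then n = 19.

nickels: 19, dimes: 10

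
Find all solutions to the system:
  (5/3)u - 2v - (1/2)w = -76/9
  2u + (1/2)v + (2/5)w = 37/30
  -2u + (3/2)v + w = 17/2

u = -2/3, v = 3, w = 8/3

Row-reduce the augmented matrix:
R1 ← R1 / (5/3).
R2 ← R2 − 2·R1.
R3 ← R3 + 2·R1.
R2 ← R2 / (29/10).
R1 ← R1 + 6/5·R2.
R3 ← R3 + 9/10·R2.
R3 ← R3 / (103/145).
R1 ← R1 − 33/290·R3.
R2 ← R2 − 10/29·R3.
Reading off the reduced rows gives u = -2/3, v = 3, w = 8/3.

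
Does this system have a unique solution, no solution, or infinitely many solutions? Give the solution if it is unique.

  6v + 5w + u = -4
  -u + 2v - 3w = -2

Row-reduce:
R2 ← R2 + 1·R1.
R2 ← R2 / (8).
R1 ← R1 − 6·R2.
Rank is 2 with 3 unknowns, leaving w free.

infinitely many solutions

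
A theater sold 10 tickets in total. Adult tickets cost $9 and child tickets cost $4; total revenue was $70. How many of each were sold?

adult tickets: 6, child tickets: 4

Let a = adult tickets, c = child tickets.
  c + a = 10
  4c + 9a = 70
From equation 1: a = 10 − c.
Substitute into equation 2 and solve: c = 4.
Then a = 6.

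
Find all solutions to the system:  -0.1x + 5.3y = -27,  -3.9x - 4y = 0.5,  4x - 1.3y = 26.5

x = 5, y = -5

Row-reduce the augmented matrix:
R1 ← R1 / (-1/10).
R2 ← R2 + 39/10·R1.
R3 ← R3 − 4·R1.
R2 ← R2 / (-2107/10).
R1 ← R1 + 53·R2.
R3 ← R3 − 2107/10·R2.
R3 reduces to 0 = 0, so the extra equation is consistent.
Reading off the reduced rows gives x = 5, y = -5.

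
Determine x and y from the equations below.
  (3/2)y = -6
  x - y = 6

x = 2, y = -4

From equation 2: y = -6 + x.
Substitute into equation 1 and solve: x = 2.
Then y = -4.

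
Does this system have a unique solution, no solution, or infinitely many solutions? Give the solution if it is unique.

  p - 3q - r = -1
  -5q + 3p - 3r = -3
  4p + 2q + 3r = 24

p = 3, q = 0, r = 4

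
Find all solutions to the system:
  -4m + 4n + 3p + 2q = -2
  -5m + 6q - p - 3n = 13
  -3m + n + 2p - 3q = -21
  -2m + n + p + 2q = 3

m = 2, n = 1, p = -2, q = 4

Row-reduce the augmented matrix:
R1 ← R1 / (-4).
R2 ← R2 + 5·R1.
R3 ← R3 + 3·R1.
R4 ← R4 + 2·R1.
R2 ← R2 / (-8).
R1 ← R1 + 1·R2.
R3 ← R3 + 2·R2.
R4 ← R4 + 1·R2.
R3 ← R3 / (15/16).
R1 ← R1 + 5/32·R3.
R2 ← R2 − 19/32·R3.
R4 ← R4 − 3/32·R3.
R4 ← R4 / (11/10).
R1 ← R1 + 11/6·R4.
R2 ← R2 − 89/30·R4.
R3 ← R3 + 86/15·R4.
Reading off the reduced rows gives m = 2, n = 1, p = -2, q = 4.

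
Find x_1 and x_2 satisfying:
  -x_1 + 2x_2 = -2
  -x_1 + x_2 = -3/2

x_1 = 1, x_2 = -1/2

Row-reduce the augmented matrix:
R1 ← R1 / (-1).
R2 ← R2 + 1·R1.
R2 ← R2 / (-1).
R1 ← R1 + 2·R2.
Reading off the reduced rows gives x_1 = 1, x_2 = -1/2.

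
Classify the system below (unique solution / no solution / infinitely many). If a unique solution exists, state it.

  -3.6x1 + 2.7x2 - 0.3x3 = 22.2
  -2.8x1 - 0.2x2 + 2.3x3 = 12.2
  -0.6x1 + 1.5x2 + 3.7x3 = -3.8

Row-reduce the augmented matrix:
R1 ← R1 / (-18/5).
R2 ← R2 + 14/5·R1.
R3 ← R3 + 3/5·R1.
R2 ← R2 / (-23/10).
R1 ← R1 + 3/4·R2.
R3 ← R3 − 21/20·R2.
R3 ← R3 / (2257/460).
R1 ← R1 + 205/276·R3.
R2 ← R2 + 76/69·R3.
Reading off the reduced rows gives x1 = -6, x2 = 0, x3 = -2.

x1 = -6, x2 = 0, x3 = -2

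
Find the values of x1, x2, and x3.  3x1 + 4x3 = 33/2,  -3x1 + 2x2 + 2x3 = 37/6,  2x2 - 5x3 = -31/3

Row-reduce the augmented matrix:
R1 ← R1 / (3).
R2 ← R2 + 3·R1.
R2 ← R2 / (2).
R3 ← R3 − 2·R2.
R3 ← R3 / (-11).
R1 ← R1 − 4/3·R3.
R2 ← R2 − 3·R3.
Reading off the reduced rows gives x1 = 3/2, x2 = 7/3, x3 = 3.

x1 = 3/2, x2 = 7/3, x3 = 3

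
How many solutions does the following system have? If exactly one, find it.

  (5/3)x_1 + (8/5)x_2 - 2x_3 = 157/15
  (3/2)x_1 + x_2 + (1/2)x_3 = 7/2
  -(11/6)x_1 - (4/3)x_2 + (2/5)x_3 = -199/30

x_1 = 1, x_2 = 3, x_3 = -2

Row-reduce the augmented matrix:
R1 ← R1 / (5/3).
R2 ← R2 − 3/2·R1.
R3 ← R3 + 11/6·R1.
R2 ← R2 / (-11/25).
R1 ← R1 − 24/25·R2.
R3 ← R3 − 32/75·R2.
R3 ← R3 / (71/165).
R1 ← R1 − 42/11·R3.
R2 ← R2 + 115/22·R3.
Reading off the reduced rows gives x_1 = 1, x_2 = 3, x_3 = -2.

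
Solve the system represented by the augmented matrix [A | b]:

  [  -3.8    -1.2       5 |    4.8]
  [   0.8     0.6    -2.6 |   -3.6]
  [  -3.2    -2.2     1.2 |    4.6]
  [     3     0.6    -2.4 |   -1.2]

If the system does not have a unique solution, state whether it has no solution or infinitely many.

Row-reduce the augmented matrix:
R1 ← R1 / (-19/5).
R2 ← R2 − 4/5·R1.
R3 ← R3 + 16/5·R1.
R4 ← R4 − 3·R1.
R2 ← R2 / (33/95).
R1 ← R1 − 6/19·R2.
R3 ← R3 + 113/95·R2.
R4 ← R4 + 33/95·R2.
R3 ← R3 / (-457/55).
R1 ← R1 − 1/11·R3.
R2 ← R2 + 49/11·R3.
R4 reduces to 0 = 0, so the extra equation is consistent.
Reading off the reduced rows gives x_1 = 1, x_2 = -3, x_3 = 1.

x_1 = 1, x_2 = -3, x_3 = 1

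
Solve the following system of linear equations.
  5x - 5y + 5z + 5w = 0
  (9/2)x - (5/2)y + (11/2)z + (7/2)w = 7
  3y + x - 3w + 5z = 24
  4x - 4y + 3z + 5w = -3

Row-reduce:
R1 ← R1 / (5).
R2 ← R2 − 9/2·R1.
R3 ← R3 − 1·R1.
R4 ← R4 − 4·R1.
R2 ← R2 / (2).
R1 ← R1 + 1·R2.
R3 ← R3 − 4·R2.
R3 ← R3 / (2).
R1 ← R1 − 3/2·R3.
R2 ← R2 − 1/2·R3.
R4 ← R4 + 1·R3.
Row 4 reduces to 0 = 2, a contradiction. The system is inconsistent.

no solution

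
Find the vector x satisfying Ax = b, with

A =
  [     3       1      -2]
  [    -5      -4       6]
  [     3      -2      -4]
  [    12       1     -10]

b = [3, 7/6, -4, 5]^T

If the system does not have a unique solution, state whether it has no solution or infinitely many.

x_1 = 8/3, x_2 = 1/2, x_3 = 11/4

Row-reduce the augmented matrix:
R1 ← R1 / (3).
R2 ← R2 + 5·R1.
R3 ← R3 − 3·R1.
R4 ← R4 − 12·R1.
R2 ← R2 / (-7/3).
R1 ← R1 − 1/3·R2.
R3 ← R3 + 3·R2.
R4 ← R4 + 3·R2.
R3 ← R3 / (-38/7).
R1 ← R1 + 2/7·R3.
R2 ← R2 + 8/7·R3.
R4 ← R4 + 38/7·R3.
R4 reduces to 0 = 0, so the extra equation is consistent.
Reading off the reduced rows gives x_1 = 8/3, x_2 = 1/2, x_3 = 11/4.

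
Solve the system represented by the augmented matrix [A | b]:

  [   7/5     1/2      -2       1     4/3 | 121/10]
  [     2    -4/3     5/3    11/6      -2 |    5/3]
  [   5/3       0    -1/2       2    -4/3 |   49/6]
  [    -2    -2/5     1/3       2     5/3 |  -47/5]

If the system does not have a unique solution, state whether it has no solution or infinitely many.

infinitely many solutions

Row-reduce:
R1 ← R1 / (7/5).
R2 ← R2 − 2·R1.
R3 ← R3 − 5/3·R1.
R4 ← R4 + 2·R1.
R2 ← R2 / (-43/21).
R1 ← R1 − 5/14·R2.
R3 ← R3 + 25/42·R2.
R4 ← R4 − 11/35·R2.
R3 ← R3 / (73/129).
R1 ← R1 + 55/86·R3.
R2 ← R2 + 95/43·R3.
R4 ← R4 + 236/129·R3.
R4 ← R4 / (4181/730).
R1 ← R1 − 915/584·R4.
R2 ← R2 − 731/292·R4.
R3 ← R3 − 357/292·R4.
Rank is 4 with 5 unknowns, leaving x_5 free.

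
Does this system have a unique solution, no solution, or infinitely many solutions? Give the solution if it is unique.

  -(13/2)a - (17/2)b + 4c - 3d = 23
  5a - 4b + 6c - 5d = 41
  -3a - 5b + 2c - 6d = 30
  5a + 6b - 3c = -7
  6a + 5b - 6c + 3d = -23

no solution

Row-reduce:
R1 ← R1 / (-13/2).
R2 ← R2 − 5·R1.
R3 ← R3 + 3·R1.
R4 ← R4 − 5·R1.
R5 ← R5 − 6·R1.
R2 ← R2 / (-137/13).
R1 ← R1 − 17/13·R2.
R3 ← R3 + 14/13·R2.
R4 ← R4 + 7/13·R2.
R5 ← R5 + 37/13·R2.
R3 ← R3 / (-106/137).
R1 ← R1 − 70/137·R3.
R2 ← R2 + 118/137·R3.
R4 ← R4 + 53/137·R3.
R5 ← R5 + 652/137·R3.
Swap R4 and R5.
R4 ← R4 / (26).
R1 ← R1 + 3·R4.
R2 ← R2 − 5·R4.
R3 ← R3 − 5·R4.
Row 5 reduces to 0 = 1, a contradiction. The system is inconsistent.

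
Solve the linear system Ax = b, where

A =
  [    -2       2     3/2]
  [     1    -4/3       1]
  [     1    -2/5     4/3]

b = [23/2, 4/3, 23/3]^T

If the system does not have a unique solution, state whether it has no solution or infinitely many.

Row-reduce the augmented matrix:
R1 ← R1 / (-2).
R2 ← R2 − 1·R1.
R3 ← R3 − 1·R1.
R2 ← R2 / (-1/3).
R1 ← R1 + 1·R2.
R3 ← R3 − 3/5·R2.
R3 ← R3 / (157/30).
R1 ← R1 + 6·R3.
R2 ← R2 + 21/4·R3.
Reading off the reduced rows gives x_1 = 3, x_2 = 5, x_3 = 5.

x_1 = 3, x_2 = 5, x_3 = 5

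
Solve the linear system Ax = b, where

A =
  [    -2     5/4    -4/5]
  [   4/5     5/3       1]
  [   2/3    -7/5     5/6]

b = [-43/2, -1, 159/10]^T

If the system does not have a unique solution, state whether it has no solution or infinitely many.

x_1 = 5, x_2 = -6, x_3 = 5

Row-reduce the augmented matrix:
R1 ← R1 / (-2).
R2 ← R2 − 4/5·R1.
R3 ← R3 − 2/3·R1.
R2 ← R2 / (13/6).
R1 ← R1 + 5/8·R2.
R3 ← R3 + 59/60·R2.
R3 ← R3 / (4267/4875).
R1 ← R1 − 31/52·R3.
R2 ← R2 − 102/325·R3.
Reading off the reduced rows gives x_1 = 5, x_2 = -6, x_3 = 5.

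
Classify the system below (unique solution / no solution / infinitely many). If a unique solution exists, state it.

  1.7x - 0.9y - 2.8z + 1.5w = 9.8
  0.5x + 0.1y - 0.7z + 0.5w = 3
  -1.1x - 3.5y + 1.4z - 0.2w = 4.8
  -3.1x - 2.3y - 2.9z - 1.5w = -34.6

Row-reduce the augmented matrix:
R1 ← R1 / (17/10).
R2 ← R2 − 1/2·R1.
R3 ← R3 + 11/10·R1.
R4 ← R4 + 31/10·R1.
R2 ← R2 / (31/85).
R1 ← R1 + 9/17·R2.
R3 ← R3 + 347/85·R2.
R4 ← R4 + 67/17·R2.
R3 ← R3 / (301/310).
R1 ← R1 + 91/62·R3.
R2 ← R2 − 21/62·R3.
R4 ← R4 + 1034/155·R3.
R4 ← R4 / (17592/1505).
R1 ← R1 − 269/86·R4.
R2 ← R2 + 29/86·R4.
R3 ← R3 − 443/301·R4.
Reading off the reduced rows gives x = 6, y = -2, z = 4, w = 6.

x = 6, y = -2, z = 4, w = 6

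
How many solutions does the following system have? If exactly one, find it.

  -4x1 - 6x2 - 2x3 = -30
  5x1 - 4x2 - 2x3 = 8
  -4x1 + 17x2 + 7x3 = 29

infinitely many solutions

Row-reduce:
R1 ← R1 / (-4).
R2 ← R2 − 5·R1.
R3 ← R3 + 4·R1.
R2 ← R2 / (-23/2).
R1 ← R1 − 3/2·R2.
R3 ← R3 − 23·R2.
Rank is 2 with 3 unknowns, leaving x3 free.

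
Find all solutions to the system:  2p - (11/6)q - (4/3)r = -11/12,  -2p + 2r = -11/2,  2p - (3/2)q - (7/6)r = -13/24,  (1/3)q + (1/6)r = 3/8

p = 0, q = 5/2, r = -11/4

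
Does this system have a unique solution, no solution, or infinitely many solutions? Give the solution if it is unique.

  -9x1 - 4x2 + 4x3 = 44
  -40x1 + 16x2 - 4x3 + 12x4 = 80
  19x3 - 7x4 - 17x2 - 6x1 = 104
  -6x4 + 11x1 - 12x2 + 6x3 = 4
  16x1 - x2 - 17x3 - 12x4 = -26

x1 = -4, x2 = 0, x3 = 2, x4 = -6

Row-reduce the augmented matrix:
R1 ← R1 / (-9).
R2 ← R2 + 40·R1.
R3 ← R3 + 6·R1.
R4 ← R4 − 11·R1.
R5 ← R5 − 16·R1.
R2 ← R2 / (304/9).
R1 ← R1 − 4/9·R2.
R3 ← R3 + 43/3·R2.
R4 ← R4 + 152/9·R2.
R5 ← R5 + 73/9·R2.
R3 ← R3 / (539/76).
R1 ← R1 + 3/19·R3.
R2 ← R2 + 49/76·R3.
R5 ← R5 + 1149/76·R3.
Swap R4 and R5.
R4 ← R4 / (-7107/539).
R1 ← R1 + 108/539·R4.
R2 ← R2 − 2/11·R4.
R3 ← R3 + 145/539·R4.
R5 reduces to 0 = 0, so the extra equation is consistent.
Reading off the reduced rows gives x1 = -4, x2 = 0, x3 = 2, x4 = -6.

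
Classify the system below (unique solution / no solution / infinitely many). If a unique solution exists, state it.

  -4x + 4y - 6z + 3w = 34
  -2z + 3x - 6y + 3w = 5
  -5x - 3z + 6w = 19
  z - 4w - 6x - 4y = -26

Row-reduce the augmented matrix:
R1 ← R1 / (-4).
R2 ← R2 − 3·R1.
R3 ← R3 + 5·R1.
R4 ← R4 + 6·R1.
R2 ← R2 / (-3).
R1 ← R1 + 1·R2.
R3 ← R3 + 5·R2.
R4 ← R4 + 10·R2.
R3 ← R3 / (46/3).
R1 ← R1 − 11/3·R3.
R2 ← R2 − 13/6·R3.
R4 ← R4 − 95/3·R3.
R4 ← R4 / (-1157/92).
R1 ← R1 + 87/92·R4.
R2 ← R2 + 153/184·R4.
R3 ← R3 + 39/92·R4.
Reading off the reduced rows gives x = 1, y = 2, z = -4, w = 2.

x = 1, y = 2, z = -4, w = 2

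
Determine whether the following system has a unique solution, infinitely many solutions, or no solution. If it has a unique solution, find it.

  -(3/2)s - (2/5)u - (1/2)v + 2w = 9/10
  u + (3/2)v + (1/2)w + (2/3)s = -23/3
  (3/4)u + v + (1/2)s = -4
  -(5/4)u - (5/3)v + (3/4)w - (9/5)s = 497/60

u = 4, v = -5, w = -3, s = -4

Row-reduce the augmented matrix:
R1 ← R1 / (-2/5).
R2 ← R2 − 1·R1.
R3 ← R3 − 3/4·R1.
R4 ← R4 + 5/4·R1.
R2 ← R2 / (1/4).
R1 ← R1 − 5/4·R2.
R3 ← R3 − 1/16·R2.
R4 ← R4 + 5/48·R2.
R3 ← R3 / (19/8).
R1 ← R1 + 65/2·R3.
R2 ← R2 − 22·R3.
R4 ← R4 + 77/24·R3.
R4 ← R4 / (-547/1140).
R1 ← R1 + 110/57·R4.
R2 ← R2 − 37/19·R4.
R3 ← R3 + 37/57·R4.
Reading off the reduced rows gives u = 4, v = -5, w = -3, s = -4.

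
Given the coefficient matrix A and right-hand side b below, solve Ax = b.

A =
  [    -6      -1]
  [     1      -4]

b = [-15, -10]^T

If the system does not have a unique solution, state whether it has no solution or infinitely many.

x_1 = 2, x_2 = 3

Row-reduce the augmented matrix:
R1 ← R1 / (-6).
R2 ← R2 − 1·R1.
R2 ← R2 / (-25/6).
R1 ← R1 − 1/6·R2.
Reading off the reduced rows gives x_1 = 2, x_2 = 3.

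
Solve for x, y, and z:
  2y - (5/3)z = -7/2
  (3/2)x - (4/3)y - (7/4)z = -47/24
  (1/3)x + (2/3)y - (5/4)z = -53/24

Row-reduce the augmented matrix:
Swap R1 and R2.
R1 ← R1 / (3/2).
R3 ← R3 − 1/3·R1.
R2 ← R2 / (2).
R1 ← R1 + 8/9·R2.
R3 ← R3 − 26/27·R2.
R3 ← R3 / (-19/324).
R1 ← R1 + 103/54·R3.
R2 ← R2 + 5/6·R3.
Reading off the reduced rows gives x = 0, y = -1/2, z = 3/2.

x = 0, y = -1/2, z = 3/2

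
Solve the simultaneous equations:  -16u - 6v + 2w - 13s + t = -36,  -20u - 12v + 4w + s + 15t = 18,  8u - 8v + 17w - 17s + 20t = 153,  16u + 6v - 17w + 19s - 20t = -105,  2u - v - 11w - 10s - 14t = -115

u = 2, v = 1, w = 6, s = 1, t = 3

Row-reduce the augmented matrix:
R1 ← R1 / (-16).
R2 ← R2 + 20·R1.
R3 ← R3 − 8·R1.
R4 ← R4 − 16·R1.
R5 ← R5 − 2·R1.
R2 ← R2 / (-9/2).
R1 ← R1 − 3/8·R2.
R3 ← R3 + 11·R2.
R5 ← R5 + 7/4·R2.
R3 ← R3 / (43/3).
R2 ← R2 + 1/3·R3.
R4 ← R4 + 15·R3.
R5 ← R5 + 34/3·R3.
R4 ← R4 / (-2697/43).
R1 ← R1 − 9/4·R4.
R2 ← R2 + 461/86·R4.
R3 ← R3 + 197/43·R4.
R5 ← R5 + 3021/43·R4.
R5 ← R5 / (19048/2697).
R1 ← R1 + 244/2697·R5.
R2 ← R2 + 507/899·R5.
R3 ← R3 − 3979/2697·R5.
R4 ← R4 − 469/899·R5.
Reading off the reduced rows gives u = 2, v = 1, w = 6, s = 1, t = 3.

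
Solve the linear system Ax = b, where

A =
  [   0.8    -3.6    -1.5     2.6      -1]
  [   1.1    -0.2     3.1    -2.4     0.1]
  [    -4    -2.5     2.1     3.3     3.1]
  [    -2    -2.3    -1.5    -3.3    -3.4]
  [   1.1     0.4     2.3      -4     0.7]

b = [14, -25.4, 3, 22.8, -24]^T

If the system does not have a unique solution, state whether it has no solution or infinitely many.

x_1 = -4, x_2 = -1, x_3 = -6, x_4 = 1, x_5 = -2

Row-reduce the augmented matrix:
R1 ← R1 / (4/5).
R2 ← R2 − 11/10·R1.
R3 ← R3 + 4·R1.
R4 ← R4 + 2·R1.
R5 ← R5 − 11/10·R1.
R2 ← R2 / (19/4).
R1 ← R1 + 9/2·R2.
R3 ← R3 + 41/2·R2.
R4 ← R4 + 113/10·R2.
R5 ← R5 − 107/20·R2.
R3 ← R3 / (12829/760).
R1 ← R1 − 573/190·R3.
R2 ← R2 − 413/380·R3.
R4 ← R4 − 26719/3800·R3.
R5 ← R5 + 2759/1900·R3.
R4 ← R4 / (-2265138/320725).
R1 ← R1 + 45904/64145·R4.
R2 ← R2 + 41507/64145·R4.
R3 ← R3 + 7210/12829·R4.
R5 ← R5 + 532839/320725·R4.
R5 ← R5 / (1508319/838940).
R1 ← R1 + 27649/125841·R5.
R2 ← R2 − 207637/503364·R5.
R3 ← R3 − 151727/251682·R5.
R4 ← R4 − 302995/503364·R5.
Reading off the reduced rows gives x_1 = -4, x_2 = -1, x_3 = -6, x_4 = 1, x_5 = -2.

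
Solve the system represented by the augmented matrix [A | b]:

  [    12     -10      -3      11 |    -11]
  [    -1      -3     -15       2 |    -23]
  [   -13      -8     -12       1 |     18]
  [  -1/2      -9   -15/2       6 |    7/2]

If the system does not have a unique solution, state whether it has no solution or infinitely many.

infinitely many solutions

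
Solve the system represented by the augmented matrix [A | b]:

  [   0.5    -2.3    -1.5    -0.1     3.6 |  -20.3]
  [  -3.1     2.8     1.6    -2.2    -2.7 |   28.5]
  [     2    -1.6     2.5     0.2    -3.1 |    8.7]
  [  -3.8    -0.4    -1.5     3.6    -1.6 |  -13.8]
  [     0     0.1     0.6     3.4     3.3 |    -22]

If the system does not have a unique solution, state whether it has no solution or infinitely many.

x_1 = 0, x_2 = 3, x_3 = 2, x_4 = -4, x_5 = -3

Row-reduce the augmented matrix:
R1 ← R1 / (1/2).
R2 ← R2 + 31/10·R1.
R3 ← R3 − 2·R1.
R4 ← R4 + 19/5·R1.
R2 ← R2 / (-573/50).
R1 ← R1 + 23/5·R2.
R3 ← R3 − 38/5·R2.
R4 ← R4 + 447/25·R2.
R5 ← R5 − 1/10·R2.
R3 ← R3 / (3889/1146).
R1 ← R1 − 52/573·R3.
R2 ← R2 − 385/573·R3.
R4 ← R4 + 1693/1910·R3.
R5 ← R5 − 3053/5730·R3.
R4 ← R4 / (671633/97225).
R1 ← R1 − 18782/19445·R4.
R2 ← R2 − 1935/3889·R4.
R3 ← R3 + 7278/19445·R4.
R5 ← R5 − 695123/194450·R4.
R5 ← R5 / (97965879/13432660).
R1 ← R1 − 192686/671633·R5.
R2 ← R2 + 523183/1343266·R5.
R3 ← R3 + 1107540/671633·R5.
R4 ← R4 + 1171307/1343266·R5.
Reading off the reduced rows gives x_1 = 0, x_2 = 3, x_3 = 2, x_4 = -4, x_5 = -3.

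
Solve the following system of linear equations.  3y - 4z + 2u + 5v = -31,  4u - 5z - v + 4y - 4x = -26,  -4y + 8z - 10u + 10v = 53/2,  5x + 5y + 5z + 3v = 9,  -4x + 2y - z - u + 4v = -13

no solution

Row-reduce:
Swap R1 and R2.
R1 ← R1 / (-4).
R4 ← R4 − 5·R1.
R5 ← R5 + 4·R1.
R2 ← R2 / (3).
R1 ← R1 + 1·R2.
R3 ← R3 + 4·R2.
R4 ← R4 − 10·R2.
R5 ← R5 + 2·R2.
R3 ← R3 / (8/3).
R1 ← R1 + 1/12·R3.
R2 ← R2 + 4/3·R3.
R4 ← R4 − 145/12·R3.
R5 ← R5 − 4/3·R3.
R4 ← R4 / (505/16).
R1 ← R1 + 9/16·R4.
R2 ← R2 + 3·R4.
R3 ← R3 + 11/4·R4.
Row 5 reduces to 0 = -1/4, a contradiction. The system is inconsistent.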